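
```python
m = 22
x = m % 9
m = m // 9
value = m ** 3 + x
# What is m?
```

Trace (tracking m):
m = 22  # -> m = 22
x = m % 9  # -> x = 4
m = m // 9  # -> m = 2
value = m ** 3 + x  # -> value = 12

Answer: 2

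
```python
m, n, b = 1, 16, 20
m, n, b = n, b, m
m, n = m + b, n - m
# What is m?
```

Answer: 17

Derivation:
Trace (tracking m):
m, n, b = (1, 16, 20)  # -> m = 1, n = 16, b = 20
m, n, b = (n, b, m)  # -> m = 16, n = 20, b = 1
m, n = (m + b, n - m)  # -> m = 17, n = 4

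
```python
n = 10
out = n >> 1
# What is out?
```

Trace (tracking out):
n = 10  # -> n = 10
out = n >> 1  # -> out = 5

Answer: 5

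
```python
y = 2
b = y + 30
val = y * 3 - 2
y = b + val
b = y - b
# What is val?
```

Answer: 4

Derivation:
Trace (tracking val):
y = 2  # -> y = 2
b = y + 30  # -> b = 32
val = y * 3 - 2  # -> val = 4
y = b + val  # -> y = 36
b = y - b  # -> b = 4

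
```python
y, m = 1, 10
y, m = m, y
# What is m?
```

Answer: 1

Derivation:
Trace (tracking m):
y, m = (1, 10)  # -> y = 1, m = 10
y, m = (m, y)  # -> y = 10, m = 1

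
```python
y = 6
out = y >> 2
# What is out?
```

Trace (tracking out):
y = 6  # -> y = 6
out = y >> 2  # -> out = 1

Answer: 1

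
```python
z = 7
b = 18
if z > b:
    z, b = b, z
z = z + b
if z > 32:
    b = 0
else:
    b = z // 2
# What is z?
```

Answer: 25

Derivation:
Trace (tracking z):
z = 7  # -> z = 7
b = 18  # -> b = 18
if z > b:  # condition is False
z = z + b  # -> z = 25
if z > 32:  # condition is False
else:
    b = z // 2  # -> b = 12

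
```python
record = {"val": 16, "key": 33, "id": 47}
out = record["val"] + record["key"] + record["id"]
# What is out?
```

Answer: 96

Derivation:
Trace (tracking out):
record = {'val': 16, 'key': 33, 'id': 47}  # -> record = {'val': 16, 'key': 33, 'id': 47}
out = record['val'] + record['key'] + record['id']  # -> out = 96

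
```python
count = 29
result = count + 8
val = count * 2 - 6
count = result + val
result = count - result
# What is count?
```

Trace (tracking count):
count = 29  # -> count = 29
result = count + 8  # -> result = 37
val = count * 2 - 6  # -> val = 52
count = result + val  # -> count = 89
result = count - result  # -> result = 52

Answer: 89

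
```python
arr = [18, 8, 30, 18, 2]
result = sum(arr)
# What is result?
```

Answer: 76

Derivation:
Trace (tracking result):
arr = [18, 8, 30, 18, 2]  # -> arr = [18, 8, 30, 18, 2]
result = sum(arr)  # -> result = 76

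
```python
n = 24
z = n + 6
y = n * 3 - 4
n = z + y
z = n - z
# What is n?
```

Answer: 98

Derivation:
Trace (tracking n):
n = 24  # -> n = 24
z = n + 6  # -> z = 30
y = n * 3 - 4  # -> y = 68
n = z + y  # -> n = 98
z = n - z  # -> z = 68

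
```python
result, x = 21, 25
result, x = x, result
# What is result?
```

Answer: 25

Derivation:
Trace (tracking result):
result, x = (21, 25)  # -> result = 21, x = 25
result, x = (x, result)  # -> result = 25, x = 21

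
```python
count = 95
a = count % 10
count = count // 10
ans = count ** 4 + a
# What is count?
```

Answer: 9

Derivation:
Trace (tracking count):
count = 95  # -> count = 95
a = count % 10  # -> a = 5
count = count // 10  # -> count = 9
ans = count ** 4 + a  # -> ans = 6566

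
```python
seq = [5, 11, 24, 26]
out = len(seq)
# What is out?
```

Trace (tracking out):
seq = [5, 11, 24, 26]  # -> seq = [5, 11, 24, 26]
out = len(seq)  # -> out = 4

Answer: 4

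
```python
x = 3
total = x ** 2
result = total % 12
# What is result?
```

Trace (tracking result):
x = 3  # -> x = 3
total = x ** 2  # -> total = 9
result = total % 12  # -> result = 9

Answer: 9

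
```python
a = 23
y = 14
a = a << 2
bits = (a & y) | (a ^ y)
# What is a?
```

Answer: 92

Derivation:
Trace (tracking a):
a = 23  # -> a = 23
y = 14  # -> y = 14
a = a << 2  # -> a = 92
bits = a & y | a ^ y  # -> bits = 94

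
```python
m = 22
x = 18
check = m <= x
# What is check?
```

Trace (tracking check):
m = 22  # -> m = 22
x = 18  # -> x = 18
check = m <= x  # -> check = False

Answer: False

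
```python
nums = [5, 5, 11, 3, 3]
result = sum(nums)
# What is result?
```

Answer: 27

Derivation:
Trace (tracking result):
nums = [5, 5, 11, 3, 3]  # -> nums = [5, 5, 11, 3, 3]
result = sum(nums)  # -> result = 27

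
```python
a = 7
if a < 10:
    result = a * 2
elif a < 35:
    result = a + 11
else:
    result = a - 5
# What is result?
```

Trace (tracking result):
a = 7  # -> a = 7
if a < 10:  # condition is True
    result = a * 2  # -> result = 14

Answer: 14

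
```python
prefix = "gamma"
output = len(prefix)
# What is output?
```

Trace (tracking output):
prefix = 'gamma'  # -> prefix = 'gamma'
output = len(prefix)  # -> output = 5

Answer: 5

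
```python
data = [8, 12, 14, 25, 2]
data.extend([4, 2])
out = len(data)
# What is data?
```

Trace (tracking data):
data = [8, 12, 14, 25, 2]  # -> data = [8, 12, 14, 25, 2]
data.extend([4, 2])  # -> data = [8, 12, 14, 25, 2, 4, 2]
out = len(data)  # -> out = 7

Answer: [8, 12, 14, 25, 2, 4, 2]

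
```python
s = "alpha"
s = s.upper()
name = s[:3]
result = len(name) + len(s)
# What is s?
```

Answer: 'ALPHA'

Derivation:
Trace (tracking s):
s = 'alpha'  # -> s = 'alpha'
s = s.upper()  # -> s = 'ALPHA'
name = s[:3]  # -> name = 'ALP'
result = len(name) + len(s)  # -> result = 8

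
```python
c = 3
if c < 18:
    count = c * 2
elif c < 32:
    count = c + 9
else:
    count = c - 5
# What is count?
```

Trace (tracking count):
c = 3  # -> c = 3
if c < 18:  # condition is True
    count = c * 2  # -> count = 6

Answer: 6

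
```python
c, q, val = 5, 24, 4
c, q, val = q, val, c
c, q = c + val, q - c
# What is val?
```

Answer: 5

Derivation:
Trace (tracking val):
c, q, val = (5, 24, 4)  # -> c = 5, q = 24, val = 4
c, q, val = (q, val, c)  # -> c = 24, q = 4, val = 5
c, q = (c + val, q - c)  # -> c = 29, q = -20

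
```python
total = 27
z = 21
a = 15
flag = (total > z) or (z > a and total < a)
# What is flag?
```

Answer: True

Derivation:
Trace (tracking flag):
total = 27  # -> total = 27
z = 21  # -> z = 21
a = 15  # -> a = 15
flag = total > z or (z > a and total < a)  # -> flag = True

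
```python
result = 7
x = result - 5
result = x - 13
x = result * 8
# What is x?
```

Trace (tracking x):
result = 7  # -> result = 7
x = result - 5  # -> x = 2
result = x - 13  # -> result = -11
x = result * 8  # -> x = -88

Answer: -88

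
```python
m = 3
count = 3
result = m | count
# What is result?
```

Trace (tracking result):
m = 3  # -> m = 3
count = 3  # -> count = 3
result = m | count  # -> result = 3

Answer: 3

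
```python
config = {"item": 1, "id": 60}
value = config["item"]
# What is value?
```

Trace (tracking value):
config = {'item': 1, 'id': 60}  # -> config = {'item': 1, 'id': 60}
value = config['item']  # -> value = 1

Answer: 1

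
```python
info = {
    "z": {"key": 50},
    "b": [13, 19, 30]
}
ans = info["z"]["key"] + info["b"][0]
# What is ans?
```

Answer: 63

Derivation:
Trace (tracking ans):
info = {'z': {'key': 50}, 'b': [13, 19, 30]}  # -> info = {'z': {'key': 50}, 'b': [13, 19, 30]}
ans = info['z']['key'] + info['b'][0]  # -> ans = 63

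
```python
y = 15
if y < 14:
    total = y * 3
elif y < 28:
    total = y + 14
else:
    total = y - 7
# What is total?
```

Trace (tracking total):
y = 15  # -> y = 15
if y < 14:  # condition is False
elif y < 28:  # condition is True
    total = y + 14  # -> total = 29

Answer: 29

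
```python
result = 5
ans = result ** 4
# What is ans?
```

Answer: 625

Derivation:
Trace (tracking ans):
result = 5  # -> result = 5
ans = result ** 4  # -> ans = 625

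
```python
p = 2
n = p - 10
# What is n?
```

Trace (tracking n):
p = 2  # -> p = 2
n = p - 10  # -> n = -8

Answer: -8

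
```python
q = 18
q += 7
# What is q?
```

Trace (tracking q):
q = 18  # -> q = 18
q += 7  # -> q = 25

Answer: 25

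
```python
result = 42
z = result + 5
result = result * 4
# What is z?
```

Trace (tracking z):
result = 42  # -> result = 42
z = result + 5  # -> z = 47
result = result * 4  # -> result = 168

Answer: 47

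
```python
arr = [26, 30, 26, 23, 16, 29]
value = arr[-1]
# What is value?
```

Answer: 29

Derivation:
Trace (tracking value):
arr = [26, 30, 26, 23, 16, 29]  # -> arr = [26, 30, 26, 23, 16, 29]
value = arr[-1]  # -> value = 29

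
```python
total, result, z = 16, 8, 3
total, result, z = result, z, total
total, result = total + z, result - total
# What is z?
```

Answer: 16

Derivation:
Trace (tracking z):
total, result, z = (16, 8, 3)  # -> total = 16, result = 8, z = 3
total, result, z = (result, z, total)  # -> total = 8, result = 3, z = 16
total, result = (total + z, result - total)  # -> total = 24, result = -5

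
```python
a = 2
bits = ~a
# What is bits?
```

Answer: -3

Derivation:
Trace (tracking bits):
a = 2  # -> a = 2
bits = ~a  # -> bits = -3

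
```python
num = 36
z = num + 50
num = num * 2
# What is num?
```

Answer: 72

Derivation:
Trace (tracking num):
num = 36  # -> num = 36
z = num + 50  # -> z = 86
num = num * 2  # -> num = 72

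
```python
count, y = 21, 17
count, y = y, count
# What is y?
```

Answer: 21

Derivation:
Trace (tracking y):
count, y = (21, 17)  # -> count = 21, y = 17
count, y = (y, count)  # -> count = 17, y = 21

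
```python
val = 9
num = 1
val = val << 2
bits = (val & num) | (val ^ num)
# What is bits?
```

Trace (tracking bits):
val = 9  # -> val = 9
num = 1  # -> num = 1
val = val << 2  # -> val = 36
bits = val & num | val ^ num  # -> bits = 37

Answer: 37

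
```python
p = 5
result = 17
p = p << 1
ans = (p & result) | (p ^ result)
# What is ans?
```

Trace (tracking ans):
p = 5  # -> p = 5
result = 17  # -> result = 17
p = p << 1  # -> p = 10
ans = p & result | p ^ result  # -> ans = 27

Answer: 27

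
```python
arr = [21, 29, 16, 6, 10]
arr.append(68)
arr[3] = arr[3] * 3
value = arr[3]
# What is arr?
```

Answer: [21, 29, 16, 18, 10, 68]

Derivation:
Trace (tracking arr):
arr = [21, 29, 16, 6, 10]  # -> arr = [21, 29, 16, 6, 10]
arr.append(68)  # -> arr = [21, 29, 16, 6, 10, 68]
arr[3] = arr[3] * 3  # -> arr = [21, 29, 16, 18, 10, 68]
value = arr[3]  # -> value = 18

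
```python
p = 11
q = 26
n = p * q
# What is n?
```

Answer: 286

Derivation:
Trace (tracking n):
p = 11  # -> p = 11
q = 26  # -> q = 26
n = p * q  # -> n = 286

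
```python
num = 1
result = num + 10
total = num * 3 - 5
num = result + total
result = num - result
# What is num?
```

Trace (tracking num):
num = 1  # -> num = 1
result = num + 10  # -> result = 11
total = num * 3 - 5  # -> total = -2
num = result + total  # -> num = 9
result = num - result  # -> result = -2

Answer: 9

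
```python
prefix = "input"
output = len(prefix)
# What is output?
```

Trace (tracking output):
prefix = 'input'  # -> prefix = 'input'
output = len(prefix)  # -> output = 5

Answer: 5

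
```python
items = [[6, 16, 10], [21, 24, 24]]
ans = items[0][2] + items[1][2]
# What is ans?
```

Answer: 34

Derivation:
Trace (tracking ans):
items = [[6, 16, 10], [21, 24, 24]]  # -> items = [[6, 16, 10], [21, 24, 24]]
ans = items[0][2] + items[1][2]  # -> ans = 34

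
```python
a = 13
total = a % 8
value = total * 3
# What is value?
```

Trace (tracking value):
a = 13  # -> a = 13
total = a % 8  # -> total = 5
value = total * 3  # -> value = 15

Answer: 15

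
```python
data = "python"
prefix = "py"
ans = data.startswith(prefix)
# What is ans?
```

Trace (tracking ans):
data = 'python'  # -> data = 'python'
prefix = 'py'  # -> prefix = 'py'
ans = data.startswith(prefix)  # -> ans = True

Answer: True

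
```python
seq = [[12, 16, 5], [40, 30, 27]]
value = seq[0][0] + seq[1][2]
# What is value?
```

Answer: 39

Derivation:
Trace (tracking value):
seq = [[12, 16, 5], [40, 30, 27]]  # -> seq = [[12, 16, 5], [40, 30, 27]]
value = seq[0][0] + seq[1][2]  # -> value = 39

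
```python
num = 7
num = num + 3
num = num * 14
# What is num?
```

Trace (tracking num):
num = 7  # -> num = 7
num = num + 3  # -> num = 10
num = num * 14  # -> num = 140

Answer: 140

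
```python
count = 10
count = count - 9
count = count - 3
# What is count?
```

Answer: -2

Derivation:
Trace (tracking count):
count = 10  # -> count = 10
count = count - 9  # -> count = 1
count = count - 3  # -> count = -2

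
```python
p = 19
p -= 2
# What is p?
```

Trace (tracking p):
p = 19  # -> p = 19
p -= 2  # -> p = 17

Answer: 17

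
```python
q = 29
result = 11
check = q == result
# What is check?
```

Trace (tracking check):
q = 29  # -> q = 29
result = 11  # -> result = 11
check = q == result  # -> check = False

Answer: False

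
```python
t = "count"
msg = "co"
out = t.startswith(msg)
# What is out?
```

Trace (tracking out):
t = 'count'  # -> t = 'count'
msg = 'co'  # -> msg = 'co'
out = t.startswith(msg)  # -> out = True

Answer: True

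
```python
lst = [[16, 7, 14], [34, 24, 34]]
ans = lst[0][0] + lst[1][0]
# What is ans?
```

Answer: 50

Derivation:
Trace (tracking ans):
lst = [[16, 7, 14], [34, 24, 34]]  # -> lst = [[16, 7, 14], [34, 24, 34]]
ans = lst[0][0] + lst[1][0]  # -> ans = 50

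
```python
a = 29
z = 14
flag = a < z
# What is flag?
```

Answer: False

Derivation:
Trace (tracking flag):
a = 29  # -> a = 29
z = 14  # -> z = 14
flag = a < z  # -> flag = False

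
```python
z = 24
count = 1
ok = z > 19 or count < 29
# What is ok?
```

Trace (tracking ok):
z = 24  # -> z = 24
count = 1  # -> count = 1
ok = z > 19 or count < 29  # -> ok = True

Answer: True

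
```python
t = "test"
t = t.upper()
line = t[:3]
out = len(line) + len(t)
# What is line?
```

Answer: 'TES'

Derivation:
Trace (tracking line):
t = 'test'  # -> t = 'test'
t = t.upper()  # -> t = 'TEST'
line = t[:3]  # -> line = 'TES'
out = len(line) + len(t)  # -> out = 7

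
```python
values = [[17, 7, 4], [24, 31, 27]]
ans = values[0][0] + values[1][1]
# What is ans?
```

Trace (tracking ans):
values = [[17, 7, 4], [24, 31, 27]]  # -> values = [[17, 7, 4], [24, 31, 27]]
ans = values[0][0] + values[1][1]  # -> ans = 48

Answer: 48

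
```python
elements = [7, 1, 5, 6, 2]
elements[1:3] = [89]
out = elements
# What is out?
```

Trace (tracking out):
elements = [7, 1, 5, 6, 2]  # -> elements = [7, 1, 5, 6, 2]
elements[1:3] = [89]  # -> elements = [7, 89, 6, 2]
out = elements  # -> out = [7, 89, 6, 2]

Answer: [7, 89, 6, 2]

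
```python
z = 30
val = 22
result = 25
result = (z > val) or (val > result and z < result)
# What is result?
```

Trace (tracking result):
z = 30  # -> z = 30
val = 22  # -> val = 22
result = 25  # -> result = 25
result = z > val or (val > result and z < result)  # -> result = True

Answer: True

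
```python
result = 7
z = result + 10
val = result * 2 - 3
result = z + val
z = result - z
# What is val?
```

Answer: 11

Derivation:
Trace (tracking val):
result = 7  # -> result = 7
z = result + 10  # -> z = 17
val = result * 2 - 3  # -> val = 11
result = z + val  # -> result = 28
z = result - z  # -> z = 11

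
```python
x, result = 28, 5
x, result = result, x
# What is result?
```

Answer: 28

Derivation:
Trace (tracking result):
x, result = (28, 5)  # -> x = 28, result = 5
x, result = (result, x)  # -> x = 5, result = 28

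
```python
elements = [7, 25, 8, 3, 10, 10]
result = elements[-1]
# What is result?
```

Answer: 10

Derivation:
Trace (tracking result):
elements = [7, 25, 8, 3, 10, 10]  # -> elements = [7, 25, 8, 3, 10, 10]
result = elements[-1]  # -> result = 10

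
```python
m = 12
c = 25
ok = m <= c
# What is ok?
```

Trace (tracking ok):
m = 12  # -> m = 12
c = 25  # -> c = 25
ok = m <= c  # -> ok = True

Answer: True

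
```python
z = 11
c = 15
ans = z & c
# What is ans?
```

Answer: 11

Derivation:
Trace (tracking ans):
z = 11  # -> z = 11
c = 15  # -> c = 15
ans = z & c  # -> ans = 11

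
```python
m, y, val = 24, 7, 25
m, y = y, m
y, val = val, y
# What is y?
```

Trace (tracking y):
m, y, val = (24, 7, 25)  # -> m = 24, y = 7, val = 25
m, y = (y, m)  # -> m = 7, y = 24
y, val = (val, y)  # -> y = 25, val = 24

Answer: 25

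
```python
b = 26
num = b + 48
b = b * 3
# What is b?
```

Trace (tracking b):
b = 26  # -> b = 26
num = b + 48  # -> num = 74
b = b * 3  # -> b = 78

Answer: 78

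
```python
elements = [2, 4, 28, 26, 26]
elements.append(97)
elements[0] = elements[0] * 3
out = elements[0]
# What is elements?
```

Trace (tracking elements):
elements = [2, 4, 28, 26, 26]  # -> elements = [2, 4, 28, 26, 26]
elements.append(97)  # -> elements = [2, 4, 28, 26, 26, 97]
elements[0] = elements[0] * 3  # -> elements = [6, 4, 28, 26, 26, 97]
out = elements[0]  # -> out = 6

Answer: [6, 4, 28, 26, 26, 97]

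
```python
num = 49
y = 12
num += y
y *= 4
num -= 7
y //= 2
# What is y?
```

Trace (tracking y):
num = 49  # -> num = 49
y = 12  # -> y = 12
num += y  # -> num = 61
y *= 4  # -> y = 48
num -= 7  # -> num = 54
y //= 2  # -> y = 24

Answer: 24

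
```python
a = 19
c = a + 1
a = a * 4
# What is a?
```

Trace (tracking a):
a = 19  # -> a = 19
c = a + 1  # -> c = 20
a = a * 4  # -> a = 76

Answer: 76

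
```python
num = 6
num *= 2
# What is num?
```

Trace (tracking num):
num = 6  # -> num = 6
num *= 2  # -> num = 12

Answer: 12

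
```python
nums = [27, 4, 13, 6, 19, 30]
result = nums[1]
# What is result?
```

Trace (tracking result):
nums = [27, 4, 13, 6, 19, 30]  # -> nums = [27, 4, 13, 6, 19, 30]
result = nums[1]  # -> result = 4

Answer: 4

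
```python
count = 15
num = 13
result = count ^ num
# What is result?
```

Trace (tracking result):
count = 15  # -> count = 15
num = 13  # -> num = 13
result = count ^ num  # -> result = 2

Answer: 2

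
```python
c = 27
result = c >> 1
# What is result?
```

Trace (tracking result):
c = 27  # -> c = 27
result = c >> 1  # -> result = 13

Answer: 13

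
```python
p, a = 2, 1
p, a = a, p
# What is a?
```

Answer: 2

Derivation:
Trace (tracking a):
p, a = (2, 1)  # -> p = 2, a = 1
p, a = (a, p)  # -> p = 1, a = 2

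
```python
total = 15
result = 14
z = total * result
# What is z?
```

Trace (tracking z):
total = 15  # -> total = 15
result = 14  # -> result = 14
z = total * result  # -> z = 210

Answer: 210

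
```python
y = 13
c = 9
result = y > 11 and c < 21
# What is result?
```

Answer: True

Derivation:
Trace (tracking result):
y = 13  # -> y = 13
c = 9  # -> c = 9
result = y > 11 and c < 21  # -> result = True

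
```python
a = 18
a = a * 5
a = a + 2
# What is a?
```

Trace (tracking a):
a = 18  # -> a = 18
a = a * 5  # -> a = 90
a = a + 2  # -> a = 92

Answer: 92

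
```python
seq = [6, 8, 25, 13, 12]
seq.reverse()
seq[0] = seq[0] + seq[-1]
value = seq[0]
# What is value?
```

Answer: 18

Derivation:
Trace (tracking value):
seq = [6, 8, 25, 13, 12]  # -> seq = [6, 8, 25, 13, 12]
seq.reverse()  # -> seq = [12, 13, 25, 8, 6]
seq[0] = seq[0] + seq[-1]  # -> seq = [18, 13, 25, 8, 6]
value = seq[0]  # -> value = 18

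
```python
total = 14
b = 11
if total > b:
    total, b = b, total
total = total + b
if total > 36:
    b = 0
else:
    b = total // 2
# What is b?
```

Answer: 12

Derivation:
Trace (tracking b):
total = 14  # -> total = 14
b = 11  # -> b = 11
if total > b:  # condition is True
    total, b = (b, total)  # -> total = 11, b = 14
total = total + b  # -> total = 25
if total > 36:  # condition is False
else:
    b = total // 2  # -> b = 12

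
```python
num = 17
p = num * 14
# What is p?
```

Trace (tracking p):
num = 17  # -> num = 17
p = num * 14  # -> p = 238

Answer: 238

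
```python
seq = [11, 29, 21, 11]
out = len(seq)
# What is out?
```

Answer: 4

Derivation:
Trace (tracking out):
seq = [11, 29, 21, 11]  # -> seq = [11, 29, 21, 11]
out = len(seq)  # -> out = 4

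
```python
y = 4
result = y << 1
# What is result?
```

Answer: 8

Derivation:
Trace (tracking result):
y = 4  # -> y = 4
result = y << 1  # -> result = 8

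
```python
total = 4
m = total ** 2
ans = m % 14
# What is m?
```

Trace (tracking m):
total = 4  # -> total = 4
m = total ** 2  # -> m = 16
ans = m % 14  # -> ans = 2

Answer: 16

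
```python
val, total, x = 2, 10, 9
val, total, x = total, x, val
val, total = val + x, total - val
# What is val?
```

Trace (tracking val):
val, total, x = (2, 10, 9)  # -> val = 2, total = 10, x = 9
val, total, x = (total, x, val)  # -> val = 10, total = 9, x = 2
val, total = (val + x, total - val)  # -> val = 12, total = -1

Answer: 12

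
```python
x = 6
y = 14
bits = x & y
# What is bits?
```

Answer: 6

Derivation:
Trace (tracking bits):
x = 6  # -> x = 6
y = 14  # -> y = 14
bits = x & y  # -> bits = 6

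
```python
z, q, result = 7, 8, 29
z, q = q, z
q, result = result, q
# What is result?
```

Answer: 7

Derivation:
Trace (tracking result):
z, q, result = (7, 8, 29)  # -> z = 7, q = 8, result = 29
z, q = (q, z)  # -> z = 8, q = 7
q, result = (result, q)  # -> q = 29, result = 7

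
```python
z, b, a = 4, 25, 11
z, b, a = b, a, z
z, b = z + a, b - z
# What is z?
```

Answer: 29

Derivation:
Trace (tracking z):
z, b, a = (4, 25, 11)  # -> z = 4, b = 25, a = 11
z, b, a = (b, a, z)  # -> z = 25, b = 11, a = 4
z, b = (z + a, b - z)  # -> z = 29, b = -14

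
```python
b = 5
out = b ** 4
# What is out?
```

Answer: 625

Derivation:
Trace (tracking out):
b = 5  # -> b = 5
out = b ** 4  # -> out = 625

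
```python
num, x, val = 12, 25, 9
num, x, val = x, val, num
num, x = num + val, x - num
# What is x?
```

Trace (tracking x):
num, x, val = (12, 25, 9)  # -> num = 12, x = 25, val = 9
num, x, val = (x, val, num)  # -> num = 25, x = 9, val = 12
num, x = (num + val, x - num)  # -> num = 37, x = -16

Answer: -16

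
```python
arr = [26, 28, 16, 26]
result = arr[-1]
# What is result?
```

Answer: 26

Derivation:
Trace (tracking result):
arr = [26, 28, 16, 26]  # -> arr = [26, 28, 16, 26]
result = arr[-1]  # -> result = 26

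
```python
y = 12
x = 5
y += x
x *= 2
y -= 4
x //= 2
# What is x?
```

Answer: 5

Derivation:
Trace (tracking x):
y = 12  # -> y = 12
x = 5  # -> x = 5
y += x  # -> y = 17
x *= 2  # -> x = 10
y -= 4  # -> y = 13
x //= 2  # -> x = 5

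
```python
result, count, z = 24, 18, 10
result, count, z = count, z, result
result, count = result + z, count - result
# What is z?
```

Answer: 24

Derivation:
Trace (tracking z):
result, count, z = (24, 18, 10)  # -> result = 24, count = 18, z = 10
result, count, z = (count, z, result)  # -> result = 18, count = 10, z = 24
result, count = (result + z, count - result)  # -> result = 42, count = -8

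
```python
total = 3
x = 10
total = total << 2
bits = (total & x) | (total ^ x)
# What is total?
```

Answer: 12

Derivation:
Trace (tracking total):
total = 3  # -> total = 3
x = 10  # -> x = 10
total = total << 2  # -> total = 12
bits = total & x | total ^ x  # -> bits = 14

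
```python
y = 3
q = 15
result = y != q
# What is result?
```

Answer: True

Derivation:
Trace (tracking result):
y = 3  # -> y = 3
q = 15  # -> q = 15
result = y != q  # -> result = True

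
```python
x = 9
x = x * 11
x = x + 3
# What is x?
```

Answer: 102

Derivation:
Trace (tracking x):
x = 9  # -> x = 9
x = x * 11  # -> x = 99
x = x + 3  # -> x = 102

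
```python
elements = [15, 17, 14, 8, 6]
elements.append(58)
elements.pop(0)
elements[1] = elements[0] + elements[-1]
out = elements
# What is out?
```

Trace (tracking out):
elements = [15, 17, 14, 8, 6]  # -> elements = [15, 17, 14, 8, 6]
elements.append(58)  # -> elements = [15, 17, 14, 8, 6, 58]
elements.pop(0)  # -> elements = [17, 14, 8, 6, 58]
elements[1] = elements[0] + elements[-1]  # -> elements = [17, 75, 8, 6, 58]
out = elements  # -> out = [17, 75, 8, 6, 58]

Answer: [17, 75, 8, 6, 58]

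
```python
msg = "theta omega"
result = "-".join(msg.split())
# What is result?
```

Answer: 'theta-omega'

Derivation:
Trace (tracking result):
msg = 'theta omega'  # -> msg = 'theta omega'
result = '-'.join(msg.split())  # -> result = 'theta-omega'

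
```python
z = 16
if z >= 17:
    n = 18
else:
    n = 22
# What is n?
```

Trace (tracking n):
z = 16  # -> z = 16
if z >= 17:  # condition is False
else:
    n = 22  # -> n = 22

Answer: 22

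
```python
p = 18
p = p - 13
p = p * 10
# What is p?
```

Trace (tracking p):
p = 18  # -> p = 18
p = p - 13  # -> p = 5
p = p * 10  # -> p = 50

Answer: 50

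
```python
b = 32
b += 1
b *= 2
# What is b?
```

Answer: 66

Derivation:
Trace (tracking b):
b = 32  # -> b = 32
b += 1  # -> b = 33
b *= 2  # -> b = 66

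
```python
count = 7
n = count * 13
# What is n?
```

Answer: 91

Derivation:
Trace (tracking n):
count = 7  # -> count = 7
n = count * 13  # -> n = 91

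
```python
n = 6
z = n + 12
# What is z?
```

Trace (tracking z):
n = 6  # -> n = 6
z = n + 12  # -> z = 18

Answer: 18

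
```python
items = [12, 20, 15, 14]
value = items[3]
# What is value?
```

Answer: 14

Derivation:
Trace (tracking value):
items = [12, 20, 15, 14]  # -> items = [12, 20, 15, 14]
value = items[3]  # -> value = 14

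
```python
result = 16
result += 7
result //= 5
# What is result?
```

Answer: 4

Derivation:
Trace (tracking result):
result = 16  # -> result = 16
result += 7  # -> result = 23
result //= 5  # -> result = 4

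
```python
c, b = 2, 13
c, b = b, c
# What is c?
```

Trace (tracking c):
c, b = (2, 13)  # -> c = 2, b = 13
c, b = (b, c)  # -> c = 13, b = 2

Answer: 13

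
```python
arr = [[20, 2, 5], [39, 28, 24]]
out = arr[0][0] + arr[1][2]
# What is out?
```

Trace (tracking out):
arr = [[20, 2, 5], [39, 28, 24]]  # -> arr = [[20, 2, 5], [39, 28, 24]]
out = arr[0][0] + arr[1][2]  # -> out = 44

Answer: 44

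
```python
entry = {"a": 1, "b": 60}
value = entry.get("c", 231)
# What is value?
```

Answer: 231

Derivation:
Trace (tracking value):
entry = {'a': 1, 'b': 60}  # -> entry = {'a': 1, 'b': 60}
value = entry.get('c', 231)  # -> value = 231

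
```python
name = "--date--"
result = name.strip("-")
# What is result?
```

Answer: 'date'

Derivation:
Trace (tracking result):
name = '--date--'  # -> name = '--date--'
result = name.strip('-')  # -> result = 'date'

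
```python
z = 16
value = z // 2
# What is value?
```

Answer: 8

Derivation:
Trace (tracking value):
z = 16  # -> z = 16
value = z // 2  # -> value = 8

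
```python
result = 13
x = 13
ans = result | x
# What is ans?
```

Trace (tracking ans):
result = 13  # -> result = 13
x = 13  # -> x = 13
ans = result | x  # -> ans = 13

Answer: 13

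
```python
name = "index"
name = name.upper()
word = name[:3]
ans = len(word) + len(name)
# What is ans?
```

Answer: 8

Derivation:
Trace (tracking ans):
name = 'index'  # -> name = 'index'
name = name.upper()  # -> name = 'INDEX'
word = name[:3]  # -> word = 'IND'
ans = len(word) + len(name)  # -> ans = 8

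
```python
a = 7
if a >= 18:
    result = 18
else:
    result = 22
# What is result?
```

Trace (tracking result):
a = 7  # -> a = 7
if a >= 18:  # condition is False
else:
    result = 22  # -> result = 22

Answer: 22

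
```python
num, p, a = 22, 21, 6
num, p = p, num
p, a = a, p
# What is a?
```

Trace (tracking a):
num, p, a = (22, 21, 6)  # -> num = 22, p = 21, a = 6
num, p = (p, num)  # -> num = 21, p = 22
p, a = (a, p)  # -> p = 6, a = 22

Answer: 22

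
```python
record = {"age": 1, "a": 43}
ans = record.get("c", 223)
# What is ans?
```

Answer: 223

Derivation:
Trace (tracking ans):
record = {'age': 1, 'a': 43}  # -> record = {'age': 1, 'a': 43}
ans = record.get('c', 223)  # -> ans = 223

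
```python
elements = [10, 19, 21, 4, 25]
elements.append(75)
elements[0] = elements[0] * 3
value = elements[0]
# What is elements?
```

Trace (tracking elements):
elements = [10, 19, 21, 4, 25]  # -> elements = [10, 19, 21, 4, 25]
elements.append(75)  # -> elements = [10, 19, 21, 4, 25, 75]
elements[0] = elements[0] * 3  # -> elements = [30, 19, 21, 4, 25, 75]
value = elements[0]  # -> value = 30

Answer: [30, 19, 21, 4, 25, 75]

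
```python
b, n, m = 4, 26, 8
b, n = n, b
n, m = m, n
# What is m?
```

Answer: 4

Derivation:
Trace (tracking m):
b, n, m = (4, 26, 8)  # -> b = 4, n = 26, m = 8
b, n = (n, b)  # -> b = 26, n = 4
n, m = (m, n)  # -> n = 8, m = 4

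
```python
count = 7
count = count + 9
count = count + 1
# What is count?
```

Trace (tracking count):
count = 7  # -> count = 7
count = count + 9  # -> count = 16
count = count + 1  # -> count = 17

Answer: 17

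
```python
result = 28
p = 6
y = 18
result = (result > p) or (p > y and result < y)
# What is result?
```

Trace (tracking result):
result = 28  # -> result = 28
p = 6  # -> p = 6
y = 18  # -> y = 18
result = result > p or (p > y and result < y)  # -> result = True

Answer: True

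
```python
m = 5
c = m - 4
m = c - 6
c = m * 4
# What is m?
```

Trace (tracking m):
m = 5  # -> m = 5
c = m - 4  # -> c = 1
m = c - 6  # -> m = -5
c = m * 4  # -> c = -20

Answer: -5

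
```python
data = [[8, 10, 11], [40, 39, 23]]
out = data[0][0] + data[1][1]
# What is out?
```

Answer: 47

Derivation:
Trace (tracking out):
data = [[8, 10, 11], [40, 39, 23]]  # -> data = [[8, 10, 11], [40, 39, 23]]
out = data[0][0] + data[1][1]  # -> out = 47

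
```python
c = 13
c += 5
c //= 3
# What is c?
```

Answer: 6

Derivation:
Trace (tracking c):
c = 13  # -> c = 13
c += 5  # -> c = 18
c //= 3  # -> c = 6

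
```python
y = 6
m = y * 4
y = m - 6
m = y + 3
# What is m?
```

Answer: 21

Derivation:
Trace (tracking m):
y = 6  # -> y = 6
m = y * 4  # -> m = 24
y = m - 6  # -> y = 18
m = y + 3  # -> m = 21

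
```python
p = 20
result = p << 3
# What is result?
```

Trace (tracking result):
p = 20  # -> p = 20
result = p << 3  # -> result = 160

Answer: 160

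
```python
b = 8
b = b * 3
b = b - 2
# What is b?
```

Trace (tracking b):
b = 8  # -> b = 8
b = b * 3  # -> b = 24
b = b - 2  # -> b = 22

Answer: 22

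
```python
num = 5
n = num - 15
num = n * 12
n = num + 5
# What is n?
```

Answer: -115

Derivation:
Trace (tracking n):
num = 5  # -> num = 5
n = num - 15  # -> n = -10
num = n * 12  # -> num = -120
n = num + 5  # -> n = -115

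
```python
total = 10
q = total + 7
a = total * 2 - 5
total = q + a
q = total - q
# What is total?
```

Answer: 32

Derivation:
Trace (tracking total):
total = 10  # -> total = 10
q = total + 7  # -> q = 17
a = total * 2 - 5  # -> a = 15
total = q + a  # -> total = 32
q = total - q  # -> q = 15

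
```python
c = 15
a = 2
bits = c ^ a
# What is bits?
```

Answer: 13

Derivation:
Trace (tracking bits):
c = 15  # -> c = 15
a = 2  # -> a = 2
bits = c ^ a  # -> bits = 13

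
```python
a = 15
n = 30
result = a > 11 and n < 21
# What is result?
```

Trace (tracking result):
a = 15  # -> a = 15
n = 30  # -> n = 30
result = a > 11 and n < 21  # -> result = False

Answer: False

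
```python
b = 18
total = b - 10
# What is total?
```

Trace (tracking total):
b = 18  # -> b = 18
total = b - 10  # -> total = 8

Answer: 8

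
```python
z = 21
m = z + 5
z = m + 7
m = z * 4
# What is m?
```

Answer: 132

Derivation:
Trace (tracking m):
z = 21  # -> z = 21
m = z + 5  # -> m = 26
z = m + 7  # -> z = 33
m = z * 4  # -> m = 132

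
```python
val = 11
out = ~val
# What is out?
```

Answer: -12

Derivation:
Trace (tracking out):
val = 11  # -> val = 11
out = ~val  # -> out = -12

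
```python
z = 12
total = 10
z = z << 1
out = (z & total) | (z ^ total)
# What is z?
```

Answer: 24

Derivation:
Trace (tracking z):
z = 12  # -> z = 12
total = 10  # -> total = 10
z = z << 1  # -> z = 24
out = z & total | z ^ total  # -> out = 26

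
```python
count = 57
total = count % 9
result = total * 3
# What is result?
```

Trace (tracking result):
count = 57  # -> count = 57
total = count % 9  # -> total = 3
result = total * 3  # -> result = 9

Answer: 9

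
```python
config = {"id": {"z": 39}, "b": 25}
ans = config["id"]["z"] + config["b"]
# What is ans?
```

Answer: 64

Derivation:
Trace (tracking ans):
config = {'id': {'z': 39}, 'b': 25}  # -> config = {'id': {'z': 39}, 'b': 25}
ans = config['id']['z'] + config['b']  # -> ans = 64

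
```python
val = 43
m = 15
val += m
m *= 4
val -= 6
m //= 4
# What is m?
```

Trace (tracking m):
val = 43  # -> val = 43
m = 15  # -> m = 15
val += m  # -> val = 58
m *= 4  # -> m = 60
val -= 6  # -> val = 52
m //= 4  # -> m = 15

Answer: 15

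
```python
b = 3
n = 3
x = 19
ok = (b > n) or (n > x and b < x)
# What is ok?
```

Answer: False

Derivation:
Trace (tracking ok):
b = 3  # -> b = 3
n = 3  # -> n = 3
x = 19  # -> x = 19
ok = b > n or (n > x and b < x)  # -> ok = False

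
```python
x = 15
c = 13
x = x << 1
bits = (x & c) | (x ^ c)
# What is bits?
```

Answer: 31

Derivation:
Trace (tracking bits):
x = 15  # -> x = 15
c = 13  # -> c = 13
x = x << 1  # -> x = 30
bits = x & c | x ^ c  # -> bits = 31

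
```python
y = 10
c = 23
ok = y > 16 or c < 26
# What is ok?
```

Answer: True

Derivation:
Trace (tracking ok):
y = 10  # -> y = 10
c = 23  # -> c = 23
ok = y > 16 or c < 26  # -> ok = True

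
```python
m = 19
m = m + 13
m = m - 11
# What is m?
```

Trace (tracking m):
m = 19  # -> m = 19
m = m + 13  # -> m = 32
m = m - 11  # -> m = 21

Answer: 21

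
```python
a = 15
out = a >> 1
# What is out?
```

Trace (tracking out):
a = 15  # -> a = 15
out = a >> 1  # -> out = 7

Answer: 7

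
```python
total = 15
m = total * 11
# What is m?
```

Trace (tracking m):
total = 15  # -> total = 15
m = total * 11  # -> m = 165

Answer: 165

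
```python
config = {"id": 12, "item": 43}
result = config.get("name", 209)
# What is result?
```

Answer: 209

Derivation:
Trace (tracking result):
config = {'id': 12, 'item': 43}  # -> config = {'id': 12, 'item': 43}
result = config.get('name', 209)  # -> result = 209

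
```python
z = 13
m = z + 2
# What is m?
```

Answer: 15

Derivation:
Trace (tracking m):
z = 13  # -> z = 13
m = z + 2  # -> m = 15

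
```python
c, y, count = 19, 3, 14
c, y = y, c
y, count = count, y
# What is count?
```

Answer: 19

Derivation:
Trace (tracking count):
c, y, count = (19, 3, 14)  # -> c = 19, y = 3, count = 14
c, y = (y, c)  # -> c = 3, y = 19
y, count = (count, y)  # -> y = 14, count = 19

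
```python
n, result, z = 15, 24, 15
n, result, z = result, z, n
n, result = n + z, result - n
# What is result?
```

Trace (tracking result):
n, result, z = (15, 24, 15)  # -> n = 15, result = 24, z = 15
n, result, z = (result, z, n)  # -> n = 24, result = 15, z = 15
n, result = (n + z, result - n)  # -> n = 39, result = -9

Answer: -9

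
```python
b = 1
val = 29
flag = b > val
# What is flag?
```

Trace (tracking flag):
b = 1  # -> b = 1
val = 29  # -> val = 29
flag = b > val  # -> flag = False

Answer: False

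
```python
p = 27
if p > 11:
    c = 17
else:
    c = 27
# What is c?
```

Answer: 17

Derivation:
Trace (tracking c):
p = 27  # -> p = 27
if p > 11:  # condition is True
    c = 17  # -> c = 17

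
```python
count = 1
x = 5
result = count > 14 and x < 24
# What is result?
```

Answer: False

Derivation:
Trace (tracking result):
count = 1  # -> count = 1
x = 5  # -> x = 5
result = count > 14 and x < 24  # -> result = False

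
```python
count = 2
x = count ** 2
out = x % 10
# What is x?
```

Answer: 4

Derivation:
Trace (tracking x):
count = 2  # -> count = 2
x = count ** 2  # -> x = 4
out = x % 10  # -> out = 4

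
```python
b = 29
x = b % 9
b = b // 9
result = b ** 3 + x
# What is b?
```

Trace (tracking b):
b = 29  # -> b = 29
x = b % 9  # -> x = 2
b = b // 9  # -> b = 3
result = b ** 3 + x  # -> result = 29

Answer: 3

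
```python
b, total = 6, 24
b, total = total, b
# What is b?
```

Trace (tracking b):
b, total = (6, 24)  # -> b = 6, total = 24
b, total = (total, b)  # -> b = 24, total = 6

Answer: 24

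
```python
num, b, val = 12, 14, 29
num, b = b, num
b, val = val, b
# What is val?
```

Answer: 12

Derivation:
Trace (tracking val):
num, b, val = (12, 14, 29)  # -> num = 12, b = 14, val = 29
num, b = (b, num)  # -> num = 14, b = 12
b, val = (val, b)  # -> b = 29, val = 12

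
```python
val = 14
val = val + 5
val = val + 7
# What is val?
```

Answer: 26

Derivation:
Trace (tracking val):
val = 14  # -> val = 14
val = val + 5  # -> val = 19
val = val + 7  # -> val = 26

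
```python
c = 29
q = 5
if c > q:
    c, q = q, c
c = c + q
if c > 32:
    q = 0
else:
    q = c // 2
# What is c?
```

Answer: 34

Derivation:
Trace (tracking c):
c = 29  # -> c = 29
q = 5  # -> q = 5
if c > q:  # condition is True
    c, q = (q, c)  # -> c = 5, q = 29
c = c + q  # -> c = 34
if c > 32:  # condition is True
    q = 0  # -> q = 0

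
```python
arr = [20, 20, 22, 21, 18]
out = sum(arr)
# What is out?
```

Trace (tracking out):
arr = [20, 20, 22, 21, 18]  # -> arr = [20, 20, 22, 21, 18]
out = sum(arr)  # -> out = 101

Answer: 101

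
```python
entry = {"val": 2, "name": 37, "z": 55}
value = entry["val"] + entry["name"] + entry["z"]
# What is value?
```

Answer: 94

Derivation:
Trace (tracking value):
entry = {'val': 2, 'name': 37, 'z': 55}  # -> entry = {'val': 2, 'name': 37, 'z': 55}
value = entry['val'] + entry['name'] + entry['z']  # -> value = 94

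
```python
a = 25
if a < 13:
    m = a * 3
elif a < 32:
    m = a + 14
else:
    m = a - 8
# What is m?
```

Answer: 39

Derivation:
Trace (tracking m):
a = 25  # -> a = 25
if a < 13:  # condition is False
elif a < 32:  # condition is True
    m = a + 14  # -> m = 39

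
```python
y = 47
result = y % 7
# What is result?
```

Answer: 5

Derivation:
Trace (tracking result):
y = 47  # -> y = 47
result = y % 7  # -> result = 5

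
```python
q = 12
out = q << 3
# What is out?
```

Answer: 96

Derivation:
Trace (tracking out):
q = 12  # -> q = 12
out = q << 3  # -> out = 96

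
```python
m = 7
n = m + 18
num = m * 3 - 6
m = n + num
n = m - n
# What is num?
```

Trace (tracking num):
m = 7  # -> m = 7
n = m + 18  # -> n = 25
num = m * 3 - 6  # -> num = 15
m = n + num  # -> m = 40
n = m - n  # -> n = 15

Answer: 15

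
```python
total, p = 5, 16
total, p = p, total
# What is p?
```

Answer: 5

Derivation:
Trace (tracking p):
total, p = (5, 16)  # -> total = 5, p = 16
total, p = (p, total)  # -> total = 16, p = 5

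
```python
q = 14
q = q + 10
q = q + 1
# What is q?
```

Answer: 25

Derivation:
Trace (tracking q):
q = 14  # -> q = 14
q = q + 10  # -> q = 24
q = q + 1  # -> q = 25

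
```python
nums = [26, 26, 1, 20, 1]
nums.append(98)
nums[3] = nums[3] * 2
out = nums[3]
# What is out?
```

Trace (tracking out):
nums = [26, 26, 1, 20, 1]  # -> nums = [26, 26, 1, 20, 1]
nums.append(98)  # -> nums = [26, 26, 1, 20, 1, 98]
nums[3] = nums[3] * 2  # -> nums = [26, 26, 1, 40, 1, 98]
out = nums[3]  # -> out = 40

Answer: 40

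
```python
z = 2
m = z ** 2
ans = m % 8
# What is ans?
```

Trace (tracking ans):
z = 2  # -> z = 2
m = z ** 2  # -> m = 4
ans = m % 8  # -> ans = 4

Answer: 4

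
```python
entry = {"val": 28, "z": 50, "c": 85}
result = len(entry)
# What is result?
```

Trace (tracking result):
entry = {'val': 28, 'z': 50, 'c': 85}  # -> entry = {'val': 28, 'z': 50, 'c': 85}
result = len(entry)  # -> result = 3

Answer: 3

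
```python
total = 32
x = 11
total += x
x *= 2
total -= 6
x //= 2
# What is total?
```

Answer: 37

Derivation:
Trace (tracking total):
total = 32  # -> total = 32
x = 11  # -> x = 11
total += x  # -> total = 43
x *= 2  # -> x = 22
total -= 6  # -> total = 37
x //= 2  # -> x = 11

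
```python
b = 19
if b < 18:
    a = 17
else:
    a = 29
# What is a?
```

Answer: 29

Derivation:
Trace (tracking a):
b = 19  # -> b = 19
if b < 18:  # condition is False
else:
    a = 29  # -> a = 29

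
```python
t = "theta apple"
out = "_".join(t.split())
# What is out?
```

Answer: 'theta_apple'

Derivation:
Trace (tracking out):
t = 'theta apple'  # -> t = 'theta apple'
out = '_'.join(t.split())  # -> out = 'theta_apple'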